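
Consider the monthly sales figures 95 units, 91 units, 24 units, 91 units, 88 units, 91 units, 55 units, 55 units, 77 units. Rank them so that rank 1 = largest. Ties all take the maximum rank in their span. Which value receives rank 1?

95

Sorted (descending): 95, 91, 91, 91, 88, 77, 55, 55, 24
The 3 values of 91 occupy positions 2–4 → each gets rank 4.
The 2 values of 55 occupy positions 7–8 → each gets rank 8.
Rank 1 → value 95.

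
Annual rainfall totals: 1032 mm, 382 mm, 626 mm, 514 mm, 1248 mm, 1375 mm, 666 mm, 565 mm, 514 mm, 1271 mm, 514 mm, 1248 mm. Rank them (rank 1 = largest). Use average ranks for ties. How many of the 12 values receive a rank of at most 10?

11

Sorted (descending): 1375, 1271, 1248, 1248, 1032, 666, 626, 565, 514, 514, 514, 382
The 2 values of 1248 occupy positions 3–4 → average rank (3+4)/2 = 3.5.
The 3 values of 514 occupy positions 9–11 → average rank 10.
Ranks ≤ 10: {1, 2, 3.5, 3.5, 5, 6, 7, 8, 10, 10, 10} → 11 values.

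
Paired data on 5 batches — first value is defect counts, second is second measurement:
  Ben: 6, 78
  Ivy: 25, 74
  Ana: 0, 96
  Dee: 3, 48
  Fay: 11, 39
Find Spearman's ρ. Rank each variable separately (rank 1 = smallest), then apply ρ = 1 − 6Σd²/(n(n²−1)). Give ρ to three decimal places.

Ranks of variable 1: 3, 5, 1, 2, 4
Ranks of variable 2: 4, 3, 5, 2, 1
d = r₁ − r₂: -1, 2, -4, 0, 3
d²: 1, 4, 16, 0, 9; Σd² = 30
ρ = 1 − 6·30/(5·24) = 1 − 180/120 = -0.500

-0.500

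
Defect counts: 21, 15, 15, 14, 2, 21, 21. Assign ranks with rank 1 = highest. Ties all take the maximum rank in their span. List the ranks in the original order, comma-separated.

3, 5, 5, 6, 7, 3, 3

Sorted (descending): 21, 21, 21, 15, 15, 14, 2
The 3 values of 21 occupy positions 1–3 → each gets rank 3.
The 2 values of 15 occupy positions 4–5 → each gets rank 5.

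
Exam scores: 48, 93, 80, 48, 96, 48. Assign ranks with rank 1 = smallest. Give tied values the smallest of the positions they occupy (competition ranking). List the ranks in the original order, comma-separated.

1, 5, 4, 1, 6, 1

Sorted (ascending): 48, 48, 48, 80, 93, 96
The 3 values of 48 occupy positions 1–3 → each gets rank 1.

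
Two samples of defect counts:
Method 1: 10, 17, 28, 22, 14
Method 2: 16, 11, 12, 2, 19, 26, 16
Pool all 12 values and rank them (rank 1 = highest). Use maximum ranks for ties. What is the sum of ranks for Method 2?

Sorted (descending): 28, 26, 22, 19, 17, 16, 16, 14, 12, 11, 10, 2
The 2 values of 16 occupy positions 6–7 → each gets rank 7.
Method 2 values → pooled ranks: 16→7, 11→10, 12→9, 2→12, 19→4, 26→2, 16→7
Rank sum = 7 + 10 + 9 + 12 + 4 + 2 + 7 = 51

51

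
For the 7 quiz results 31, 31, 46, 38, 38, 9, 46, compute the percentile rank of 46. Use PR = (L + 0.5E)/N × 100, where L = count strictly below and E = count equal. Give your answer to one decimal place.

85.7

N = 7.
Strictly below 46: 5. Equal to 46: 2.
PR = (5 + 0.5·2)/7 × 100 = 85.7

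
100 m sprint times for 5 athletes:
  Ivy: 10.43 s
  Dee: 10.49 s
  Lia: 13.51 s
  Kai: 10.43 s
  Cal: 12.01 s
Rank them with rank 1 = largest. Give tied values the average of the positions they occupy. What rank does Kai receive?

4.5

Sorted (descending): 13.51, 12.01, 10.49, 10.43, 10.43
The 2 values of 10.43 occupy positions 4–5 → average rank (4+5)/2 = 4.5.
Kai has value 10.43 s → rank 4.5.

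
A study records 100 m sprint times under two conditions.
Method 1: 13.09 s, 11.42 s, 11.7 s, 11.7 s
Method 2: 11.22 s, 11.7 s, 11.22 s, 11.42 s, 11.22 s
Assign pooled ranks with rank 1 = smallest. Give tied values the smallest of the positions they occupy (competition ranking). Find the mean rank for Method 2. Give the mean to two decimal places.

Sorted (ascending): 11.22, 11.22, 11.22, 11.42, 11.42, 11.7, 11.7, 11.7, 13.09
The 3 values of 11.22 occupy positions 1–3 → each gets rank 1.
The 2 values of 11.42 occupy positions 4–5 → each gets rank 4.
The 3 values of 11.7 occupy positions 6–8 → each gets rank 6.
Method 2 values → pooled ranks: 11.22→1, 11.7→6, 11.22→1, 11.42→4, 11.22→1
Mean rank = (1 + 6 + 1 + 4 + 1) / 5 = 2.60

2.60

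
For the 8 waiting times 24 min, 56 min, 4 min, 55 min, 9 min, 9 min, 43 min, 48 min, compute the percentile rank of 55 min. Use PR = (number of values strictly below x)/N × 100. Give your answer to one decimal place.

N = 8.
Strictly below 55: 6. Equal to 55: 1.
PR = 6/8 × 100 = 75.0

75.0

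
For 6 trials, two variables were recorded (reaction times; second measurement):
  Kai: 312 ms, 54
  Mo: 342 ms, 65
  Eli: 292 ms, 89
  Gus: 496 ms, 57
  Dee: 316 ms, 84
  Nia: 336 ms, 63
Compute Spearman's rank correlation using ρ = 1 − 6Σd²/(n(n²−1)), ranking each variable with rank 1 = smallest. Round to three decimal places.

-0.371

Ranks of variable 1: 2, 5, 1, 6, 3, 4
Ranks of variable 2: 1, 4, 6, 2, 5, 3
d = r₁ − r₂: 1, 1, -5, 4, -2, 1
d²: 1, 1, 25, 16, 4, 1; Σd² = 48
ρ = 1 − 6·48/(6·35) = 1 − 288/210 = -0.371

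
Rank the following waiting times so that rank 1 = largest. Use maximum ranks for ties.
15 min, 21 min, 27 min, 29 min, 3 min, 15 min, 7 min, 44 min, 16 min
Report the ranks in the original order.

Sorted (descending): 44, 29, 27, 21, 16, 15, 15, 7, 3
The 2 values of 15 occupy positions 6–7 → each gets rank 7.

7, 4, 3, 2, 9, 7, 8, 1, 5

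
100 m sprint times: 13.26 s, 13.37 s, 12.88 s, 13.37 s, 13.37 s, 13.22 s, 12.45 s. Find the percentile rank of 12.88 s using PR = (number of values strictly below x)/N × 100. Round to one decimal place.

14.3

N = 7.
Strictly below 12.88: 1. Equal to 12.88: 1.
PR = 1/7 × 100 = 14.3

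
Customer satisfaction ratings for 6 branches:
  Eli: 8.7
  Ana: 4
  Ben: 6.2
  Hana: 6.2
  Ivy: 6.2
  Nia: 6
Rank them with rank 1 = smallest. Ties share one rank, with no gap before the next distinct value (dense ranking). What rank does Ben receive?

3

Sorted (ascending): 4, 6, 6.2, 6.2, 6.2, 8.7
The 3 values of 6.2 share dense rank 3.
Remaining distinct values take the next consecutive integers.
Ben has value 6.2 → rank 3.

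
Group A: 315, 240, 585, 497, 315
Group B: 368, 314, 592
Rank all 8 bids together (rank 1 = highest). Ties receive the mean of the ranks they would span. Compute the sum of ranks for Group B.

12

Sorted (descending): 592, 585, 497, 368, 315, 315, 314, 240
The 2 values of 315 occupy positions 5–6 → average rank (5+6)/2 = 5.5.
Group B values → pooled ranks: 368→4, 314→7, 592→1
Rank sum = 4 + 7 + 1 = 12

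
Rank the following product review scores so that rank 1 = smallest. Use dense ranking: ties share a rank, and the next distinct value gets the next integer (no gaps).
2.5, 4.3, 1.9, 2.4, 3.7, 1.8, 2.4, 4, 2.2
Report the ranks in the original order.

5, 8, 2, 4, 6, 1, 4, 7, 3

Sorted (ascending): 1.8, 1.9, 2.2, 2.4, 2.4, 2.5, 3.7, 4, 4.3
The 2 values of 2.4 share dense rank 4.
Remaining distinct values take the next consecutive integers.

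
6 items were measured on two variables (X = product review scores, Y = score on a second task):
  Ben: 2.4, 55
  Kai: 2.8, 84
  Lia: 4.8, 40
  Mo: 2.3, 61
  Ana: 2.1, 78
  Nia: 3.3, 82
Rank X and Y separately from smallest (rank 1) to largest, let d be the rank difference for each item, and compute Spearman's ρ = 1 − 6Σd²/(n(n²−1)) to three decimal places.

-0.143

Ranks of variable 1: 3, 4, 6, 2, 1, 5
Ranks of variable 2: 2, 6, 1, 3, 4, 5
d = r₁ − r₂: 1, -2, 5, -1, -3, 0
d²: 1, 4, 25, 1, 9, 0; Σd² = 40
ρ = 1 − 6·40/(6·35) = 1 − 240/210 = -0.143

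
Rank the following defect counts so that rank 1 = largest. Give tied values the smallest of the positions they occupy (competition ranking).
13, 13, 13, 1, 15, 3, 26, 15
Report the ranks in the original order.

4, 4, 4, 8, 2, 7, 1, 2

Sorted (descending): 26, 15, 15, 13, 13, 13, 3, 1
The 2 values of 15 occupy positions 2–3 → each gets rank 2.
The 3 values of 13 occupy positions 4–6 → each gets rank 4.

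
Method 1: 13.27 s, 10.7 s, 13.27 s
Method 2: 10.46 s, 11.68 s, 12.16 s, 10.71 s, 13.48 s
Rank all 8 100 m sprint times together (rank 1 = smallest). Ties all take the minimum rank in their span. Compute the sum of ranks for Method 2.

Sorted (ascending): 10.46, 10.7, 10.71, 11.68, 12.16, 13.27, 13.27, 13.48
The 2 values of 13.27 occupy positions 6–7 → each gets rank 6.
Method 2 values → pooled ranks: 10.46→1, 11.68→4, 12.16→5, 10.71→3, 13.48→8
Rank sum = 1 + 4 + 5 + 3 + 8 = 21

21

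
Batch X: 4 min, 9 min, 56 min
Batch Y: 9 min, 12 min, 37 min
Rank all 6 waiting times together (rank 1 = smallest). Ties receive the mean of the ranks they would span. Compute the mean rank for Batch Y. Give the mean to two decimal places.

3.83

Sorted (ascending): 4, 9, 9, 12, 37, 56
The 2 values of 9 occupy positions 2–3 → average rank (2+3)/2 = 2.5.
Batch Y values → pooled ranks: 9→2.5, 12→4, 37→5
Mean rank = (2.5 + 4 + 5) / 3 = 3.83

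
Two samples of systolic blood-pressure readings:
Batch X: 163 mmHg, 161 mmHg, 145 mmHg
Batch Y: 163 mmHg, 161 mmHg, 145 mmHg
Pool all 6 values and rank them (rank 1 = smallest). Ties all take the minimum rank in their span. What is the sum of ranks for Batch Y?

Sorted (ascending): 145, 145, 161, 161, 163, 163
The 2 values of 145 occupy positions 1–2 → each gets rank 1.
The 2 values of 161 occupy positions 3–4 → each gets rank 3.
The 2 values of 163 occupy positions 5–6 → each gets rank 5.
Batch Y values → pooled ranks: 163→5, 161→3, 145→1
Rank sum = 5 + 3 + 1 = 9

9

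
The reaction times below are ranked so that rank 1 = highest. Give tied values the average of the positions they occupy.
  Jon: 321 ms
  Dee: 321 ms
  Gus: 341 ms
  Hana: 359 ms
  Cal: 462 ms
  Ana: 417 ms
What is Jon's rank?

5.5

Sorted (descending): 462, 417, 359, 341, 321, 321
The 2 values of 321 occupy positions 5–6 → average rank (5+6)/2 = 5.5.
Jon has value 321 ms → rank 5.5.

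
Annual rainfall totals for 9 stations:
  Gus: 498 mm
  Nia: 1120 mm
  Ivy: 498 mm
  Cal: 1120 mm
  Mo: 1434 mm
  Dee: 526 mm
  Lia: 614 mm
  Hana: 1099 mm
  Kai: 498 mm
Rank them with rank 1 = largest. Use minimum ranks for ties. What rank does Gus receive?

Sorted (descending): 1434, 1120, 1120, 1099, 614, 526, 498, 498, 498
The 2 values of 1120 occupy positions 2–3 → each gets rank 2.
The 3 values of 498 occupy positions 7–9 → each gets rank 7.
Gus has value 498 mm → rank 7.

7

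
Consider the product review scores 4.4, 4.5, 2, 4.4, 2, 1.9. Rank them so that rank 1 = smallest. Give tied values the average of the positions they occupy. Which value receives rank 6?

4.5

Sorted (ascending): 1.9, 2, 2, 4.4, 4.4, 4.5
The 2 values of 2 occupy positions 2–3 → average rank (2+3)/2 = 2.5.
The 2 values of 4.4 occupy positions 4–5 → average rank (4+5)/2 = 4.5.
Rank 6 → value 4.5.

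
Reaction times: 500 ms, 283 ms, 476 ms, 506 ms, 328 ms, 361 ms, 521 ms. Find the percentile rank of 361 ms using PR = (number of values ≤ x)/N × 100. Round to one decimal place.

N = 7.
Strictly below 361: 2. Equal to 361: 1.
PR = 3/7 × 100 = 42.9

42.9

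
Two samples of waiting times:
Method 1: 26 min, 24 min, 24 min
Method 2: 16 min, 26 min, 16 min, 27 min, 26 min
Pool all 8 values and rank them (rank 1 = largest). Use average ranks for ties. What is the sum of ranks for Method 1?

Sorted (descending): 27, 26, 26, 26, 24, 24, 16, 16
The 3 values of 26 occupy positions 2–4 → average rank 3.
The 2 values of 24 occupy positions 5–6 → average rank (5+6)/2 = 5.5.
The 2 values of 16 occupy positions 7–8 → average rank (7+8)/2 = 7.5.
Method 1 values → pooled ranks: 26→3, 24→5.5, 24→5.5
Rank sum = 3 + 5.5 + 5.5 = 14

14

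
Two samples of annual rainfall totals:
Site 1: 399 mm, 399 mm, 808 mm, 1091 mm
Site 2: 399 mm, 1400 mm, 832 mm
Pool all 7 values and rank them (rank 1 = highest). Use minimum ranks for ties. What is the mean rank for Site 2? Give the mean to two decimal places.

3.00

Sorted (descending): 1400, 1091, 832, 808, 399, 399, 399
The 3 values of 399 occupy positions 5–7 → each gets rank 5.
Site 2 values → pooled ranks: 399→5, 1400→1, 832→3
Mean rank = (5 + 1 + 3) / 3 = 3.00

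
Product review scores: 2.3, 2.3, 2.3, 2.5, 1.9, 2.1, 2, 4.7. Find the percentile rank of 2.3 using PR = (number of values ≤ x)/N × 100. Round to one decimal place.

N = 8.
Strictly below 2.3: 3. Equal to 2.3: 3.
PR = 6/8 × 100 = 75.0

75.0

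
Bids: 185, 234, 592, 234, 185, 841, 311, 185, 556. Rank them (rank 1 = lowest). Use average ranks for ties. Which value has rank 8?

592

Sorted (ascending): 185, 185, 185, 234, 234, 311, 556, 592, 841
The 3 values of 185 occupy positions 1–3 → average rank 2.
The 2 values of 234 occupy positions 4–5 → average rank (4+5)/2 = 4.5.
Rank 8 → value 592.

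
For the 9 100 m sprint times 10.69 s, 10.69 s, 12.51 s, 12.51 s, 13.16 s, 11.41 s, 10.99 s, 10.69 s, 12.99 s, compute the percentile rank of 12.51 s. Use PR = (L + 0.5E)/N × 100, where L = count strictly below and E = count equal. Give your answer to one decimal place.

66.7

N = 9.
Strictly below 12.51: 5. Equal to 12.51: 2.
PR = (5 + 0.5·2)/9 × 100 = 66.7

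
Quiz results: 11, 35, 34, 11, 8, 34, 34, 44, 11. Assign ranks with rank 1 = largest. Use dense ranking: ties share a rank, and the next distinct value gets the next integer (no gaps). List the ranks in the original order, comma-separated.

Sorted (descending): 44, 35, 34, 34, 34, 11, 11, 11, 8
The 3 values of 34 share dense rank 3.
The 3 values of 11 share dense rank 4.
Remaining distinct values take the next consecutive integers.

4, 2, 3, 4, 5, 3, 3, 1, 4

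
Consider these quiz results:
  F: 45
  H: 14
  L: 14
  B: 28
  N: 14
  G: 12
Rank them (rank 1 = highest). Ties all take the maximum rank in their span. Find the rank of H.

Sorted (descending): 45, 28, 14, 14, 14, 12
The 3 values of 14 occupy positions 3–5 → each gets rank 5.
H has value 14 → rank 5.

5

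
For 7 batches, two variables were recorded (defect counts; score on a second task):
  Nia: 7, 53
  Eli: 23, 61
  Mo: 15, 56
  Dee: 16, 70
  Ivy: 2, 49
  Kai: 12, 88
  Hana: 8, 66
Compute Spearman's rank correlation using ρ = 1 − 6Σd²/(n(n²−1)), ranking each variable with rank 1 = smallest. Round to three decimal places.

0.536

Ranks of variable 1: 2, 7, 5, 6, 1, 4, 3
Ranks of variable 2: 2, 4, 3, 6, 1, 7, 5
d = r₁ − r₂: 0, 3, 2, 0, 0, -3, -2
d²: 0, 9, 4, 0, 0, 9, 4; Σd² = 26
ρ = 1 − 6·26/(7·48) = 1 − 156/336 = 0.536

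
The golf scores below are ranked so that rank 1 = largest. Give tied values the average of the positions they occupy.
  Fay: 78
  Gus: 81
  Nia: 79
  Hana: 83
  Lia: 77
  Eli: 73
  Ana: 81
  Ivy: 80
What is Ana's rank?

2.5

Sorted (descending): 83, 81, 81, 80, 79, 78, 77, 73
The 2 values of 81 occupy positions 2–3 → average rank (2+3)/2 = 2.5.
Ana has value 81 → rank 2.5.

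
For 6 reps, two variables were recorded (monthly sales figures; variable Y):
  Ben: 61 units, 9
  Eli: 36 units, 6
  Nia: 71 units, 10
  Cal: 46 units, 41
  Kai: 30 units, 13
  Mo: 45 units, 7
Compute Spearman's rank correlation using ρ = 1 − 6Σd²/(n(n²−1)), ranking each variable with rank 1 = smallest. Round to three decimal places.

0.143

Ranks of variable 1: 5, 2, 6, 4, 1, 3
Ranks of variable 2: 3, 1, 4, 6, 5, 2
d = r₁ − r₂: 2, 1, 2, -2, -4, 1
d²: 4, 1, 4, 4, 16, 1; Σd² = 30
ρ = 1 − 6·30/(6·35) = 1 − 180/210 = 0.143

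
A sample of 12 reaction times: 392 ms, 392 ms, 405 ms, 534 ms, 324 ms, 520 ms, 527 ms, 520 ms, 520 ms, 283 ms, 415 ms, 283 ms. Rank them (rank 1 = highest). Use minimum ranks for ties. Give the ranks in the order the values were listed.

Sorted (descending): 534, 527, 520, 520, 520, 415, 405, 392, 392, 324, 283, 283
The 3 values of 520 occupy positions 3–5 → each gets rank 3.
The 2 values of 392 occupy positions 8–9 → each gets rank 8.
The 2 values of 283 occupy positions 11–12 → each gets rank 11.

8, 8, 7, 1, 10, 3, 2, 3, 3, 11, 6, 11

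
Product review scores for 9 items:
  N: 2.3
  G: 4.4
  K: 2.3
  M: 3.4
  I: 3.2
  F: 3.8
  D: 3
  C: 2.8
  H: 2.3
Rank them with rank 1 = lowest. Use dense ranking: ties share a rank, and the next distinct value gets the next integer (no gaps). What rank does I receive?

4

Sorted (ascending): 2.3, 2.3, 2.3, 2.8, 3, 3.2, 3.4, 3.8, 4.4
The 3 values of 2.3 share dense rank 1.
Remaining distinct values take the next consecutive integers.
I has value 3.2 → rank 4.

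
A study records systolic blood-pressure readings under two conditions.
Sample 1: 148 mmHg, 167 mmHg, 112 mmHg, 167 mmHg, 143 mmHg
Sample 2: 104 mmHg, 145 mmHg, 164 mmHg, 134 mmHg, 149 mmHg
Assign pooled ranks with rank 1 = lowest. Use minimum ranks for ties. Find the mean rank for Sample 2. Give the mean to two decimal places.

Sorted (ascending): 104, 112, 134, 143, 145, 148, 149, 164, 167, 167
The 2 values of 167 occupy positions 9–10 → each gets rank 9.
Sample 2 values → pooled ranks: 104→1, 145→5, 164→8, 134→3, 149→7
Mean rank = (1 + 5 + 8 + 3 + 7) / 5 = 4.80

4.80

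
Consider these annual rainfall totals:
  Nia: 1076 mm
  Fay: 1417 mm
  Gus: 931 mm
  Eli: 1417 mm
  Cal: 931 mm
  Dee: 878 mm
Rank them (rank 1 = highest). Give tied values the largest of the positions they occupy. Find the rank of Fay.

2

Sorted (descending): 1417, 1417, 1076, 931, 931, 878
The 2 values of 1417 occupy positions 1–2 → each gets rank 2.
The 2 values of 931 occupy positions 4–5 → each gets rank 5.
Fay has value 1417 mm → rank 2.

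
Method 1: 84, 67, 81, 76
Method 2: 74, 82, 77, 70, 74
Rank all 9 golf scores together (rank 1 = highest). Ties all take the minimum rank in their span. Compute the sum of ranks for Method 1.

18

Sorted (descending): 84, 82, 81, 77, 76, 74, 74, 70, 67
The 2 values of 74 occupy positions 6–7 → each gets rank 6.
Method 1 values → pooled ranks: 84→1, 67→9, 81→3, 76→5
Rank sum = 1 + 9 + 3 + 5 = 18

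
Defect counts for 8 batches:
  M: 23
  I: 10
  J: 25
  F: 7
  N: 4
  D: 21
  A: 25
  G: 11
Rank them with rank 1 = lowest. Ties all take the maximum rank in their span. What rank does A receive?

Sorted (ascending): 4, 7, 10, 11, 21, 23, 25, 25
The 2 values of 25 occupy positions 7–8 → each gets rank 8.
A has value 25 → rank 8.

8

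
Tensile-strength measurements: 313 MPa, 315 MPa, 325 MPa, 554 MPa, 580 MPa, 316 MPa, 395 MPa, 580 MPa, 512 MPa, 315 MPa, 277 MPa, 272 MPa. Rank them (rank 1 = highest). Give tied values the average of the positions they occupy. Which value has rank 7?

316

Sorted (descending): 580, 580, 554, 512, 395, 325, 316, 315, 315, 313, 277, 272
The 2 values of 580 occupy positions 1–2 → average rank (1+2)/2 = 1.5.
The 2 values of 315 occupy positions 8–9 → average rank (8+9)/2 = 8.5.
Rank 7 → value 316.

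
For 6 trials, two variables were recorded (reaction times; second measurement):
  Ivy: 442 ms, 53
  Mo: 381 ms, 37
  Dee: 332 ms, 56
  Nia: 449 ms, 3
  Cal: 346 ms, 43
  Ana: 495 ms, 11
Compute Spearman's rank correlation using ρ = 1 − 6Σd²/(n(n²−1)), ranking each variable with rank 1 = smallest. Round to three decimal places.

Ranks of variable 1: 4, 3, 1, 5, 2, 6
Ranks of variable 2: 5, 3, 6, 1, 4, 2
d = r₁ − r₂: -1, 0, -5, 4, -2, 4
d²: 1, 0, 25, 16, 4, 16; Σd² = 62
ρ = 1 − 6·62/(6·35) = 1 − 372/210 = -0.771

-0.771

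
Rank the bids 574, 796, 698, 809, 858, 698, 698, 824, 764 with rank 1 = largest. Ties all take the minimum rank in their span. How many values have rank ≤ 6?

Sorted (descending): 858, 824, 809, 796, 764, 698, 698, 698, 574
The 3 values of 698 occupy positions 6–8 → each gets rank 6.
Ranks ≤ 6: {1, 2, 3, 4, 5, 6, 6, 6} → 8 values.

8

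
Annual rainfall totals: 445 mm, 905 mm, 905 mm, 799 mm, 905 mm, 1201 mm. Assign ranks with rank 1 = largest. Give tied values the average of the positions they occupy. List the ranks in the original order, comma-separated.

6, 3, 3, 5, 3, 1

Sorted (descending): 1201, 905, 905, 905, 799, 445
The 3 values of 905 occupy positions 2–4 → average rank 3.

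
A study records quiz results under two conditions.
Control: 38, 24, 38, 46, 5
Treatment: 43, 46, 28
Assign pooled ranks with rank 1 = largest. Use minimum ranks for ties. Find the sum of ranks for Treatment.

10

Sorted (descending): 46, 46, 43, 38, 38, 28, 24, 5
The 2 values of 46 occupy positions 1–2 → each gets rank 1.
The 2 values of 38 occupy positions 4–5 → each gets rank 4.
Treatment values → pooled ranks: 43→3, 46→1, 28→6
Rank sum = 3 + 1 + 6 = 10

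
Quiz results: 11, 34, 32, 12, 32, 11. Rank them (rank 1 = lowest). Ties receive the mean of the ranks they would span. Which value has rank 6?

34

Sorted (ascending): 11, 11, 12, 32, 32, 34
The 2 values of 11 occupy positions 1–2 → average rank (1+2)/2 = 1.5.
The 2 values of 32 occupy positions 4–5 → average rank (4+5)/2 = 4.5.
Rank 6 → value 34.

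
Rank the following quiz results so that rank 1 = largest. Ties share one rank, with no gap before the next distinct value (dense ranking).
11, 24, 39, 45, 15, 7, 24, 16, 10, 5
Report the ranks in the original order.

6, 3, 2, 1, 5, 8, 3, 4, 7, 9

Sorted (descending): 45, 39, 24, 24, 16, 15, 11, 10, 7, 5
The 2 values of 24 share dense rank 3.
Remaining distinct values take the next consecutive integers.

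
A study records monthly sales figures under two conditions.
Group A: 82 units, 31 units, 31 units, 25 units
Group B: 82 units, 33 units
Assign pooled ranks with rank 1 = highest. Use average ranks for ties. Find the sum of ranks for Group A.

16.5

Sorted (descending): 82, 82, 33, 31, 31, 25
The 2 values of 82 occupy positions 1–2 → average rank (1+2)/2 = 1.5.
The 2 values of 31 occupy positions 4–5 → average rank (4+5)/2 = 4.5.
Group A values → pooled ranks: 82→1.5, 31→4.5, 31→4.5, 25→6
Rank sum = 1.5 + 4.5 + 4.5 + 6 = 16.5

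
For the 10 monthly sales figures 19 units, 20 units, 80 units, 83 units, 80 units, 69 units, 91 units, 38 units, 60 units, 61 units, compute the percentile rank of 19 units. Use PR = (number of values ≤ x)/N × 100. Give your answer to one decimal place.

10.0

N = 10.
Strictly below 19: 0. Equal to 19: 1.
PR = 1/10 × 100 = 10.0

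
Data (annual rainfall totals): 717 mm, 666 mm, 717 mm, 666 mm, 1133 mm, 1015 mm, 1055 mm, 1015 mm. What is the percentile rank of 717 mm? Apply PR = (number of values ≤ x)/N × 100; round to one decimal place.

50.0

N = 8.
Strictly below 717: 2. Equal to 717: 2.
PR = 4/8 × 100 = 50.0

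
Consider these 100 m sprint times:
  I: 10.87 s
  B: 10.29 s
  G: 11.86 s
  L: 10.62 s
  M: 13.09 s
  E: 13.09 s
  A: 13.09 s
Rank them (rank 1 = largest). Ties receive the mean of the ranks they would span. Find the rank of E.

Sorted (descending): 13.09, 13.09, 13.09, 11.86, 10.87, 10.62, 10.29
The 3 values of 13.09 occupy positions 1–3 → average rank 2.
E has value 13.09 s → rank 2.

2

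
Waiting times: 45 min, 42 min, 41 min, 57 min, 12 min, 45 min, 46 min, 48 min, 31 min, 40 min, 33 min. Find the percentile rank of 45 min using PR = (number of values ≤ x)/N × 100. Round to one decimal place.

N = 11.
Strictly below 45: 6. Equal to 45: 2.
PR = 8/11 × 100 = 72.7

72.7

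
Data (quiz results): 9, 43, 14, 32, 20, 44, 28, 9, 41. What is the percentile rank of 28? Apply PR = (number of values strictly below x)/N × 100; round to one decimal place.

N = 9.
Strictly below 28: 4. Equal to 28: 1.
PR = 4/9 × 100 = 44.4

44.4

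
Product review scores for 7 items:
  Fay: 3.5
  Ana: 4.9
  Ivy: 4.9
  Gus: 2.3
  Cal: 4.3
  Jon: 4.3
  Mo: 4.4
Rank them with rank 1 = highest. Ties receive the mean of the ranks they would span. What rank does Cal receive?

4.5

Sorted (descending): 4.9, 4.9, 4.4, 4.3, 4.3, 3.5, 2.3
The 2 values of 4.9 occupy positions 1–2 → average rank (1+2)/2 = 1.5.
The 2 values of 4.3 occupy positions 4–5 → average rank (4+5)/2 = 4.5.
Cal has value 4.3 → rank 4.5.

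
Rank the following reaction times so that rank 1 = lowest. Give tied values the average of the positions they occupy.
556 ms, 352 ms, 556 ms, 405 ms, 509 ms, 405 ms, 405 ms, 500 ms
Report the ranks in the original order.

Sorted (ascending): 352, 405, 405, 405, 500, 509, 556, 556
The 3 values of 405 occupy positions 2–4 → average rank 3.
The 2 values of 556 occupy positions 7–8 → average rank (7+8)/2 = 7.5.

7.5, 1, 7.5, 3, 6, 3, 3, 5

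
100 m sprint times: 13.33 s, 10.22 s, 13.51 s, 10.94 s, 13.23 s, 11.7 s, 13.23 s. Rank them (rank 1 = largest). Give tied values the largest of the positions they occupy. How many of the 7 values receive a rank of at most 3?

Sorted (descending): 13.51, 13.33, 13.23, 13.23, 11.7, 10.94, 10.22
The 2 values of 13.23 occupy positions 3–4 → each gets rank 4.
Ranks ≤ 3: {1, 2} → 2 values.

2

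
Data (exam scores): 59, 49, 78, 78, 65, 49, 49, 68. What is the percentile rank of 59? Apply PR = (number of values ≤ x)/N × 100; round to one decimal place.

50.0

N = 8.
Strictly below 59: 3. Equal to 59: 1.
PR = 4/8 × 100 = 50.0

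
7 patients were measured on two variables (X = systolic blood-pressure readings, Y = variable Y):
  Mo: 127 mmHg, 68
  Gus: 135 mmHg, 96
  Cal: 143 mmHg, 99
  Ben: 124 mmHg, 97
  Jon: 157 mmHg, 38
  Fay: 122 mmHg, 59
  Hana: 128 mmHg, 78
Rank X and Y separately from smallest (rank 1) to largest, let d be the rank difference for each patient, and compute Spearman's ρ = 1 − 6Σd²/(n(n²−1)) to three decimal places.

0.036

Ranks of variable 1: 3, 5, 6, 2, 7, 1, 4
Ranks of variable 2: 3, 5, 7, 6, 1, 2, 4
d = r₁ − r₂: 0, 0, -1, -4, 6, -1, 0
d²: 0, 0, 1, 16, 36, 1, 0; Σd² = 54
ρ = 1 − 6·54/(7·48) = 1 − 324/336 = 0.036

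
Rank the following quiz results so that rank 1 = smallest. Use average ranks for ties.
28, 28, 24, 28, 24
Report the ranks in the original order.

4, 4, 1.5, 4, 1.5

Sorted (ascending): 24, 24, 28, 28, 28
The 2 values of 24 occupy positions 1–2 → average rank (1+2)/2 = 1.5.
The 3 values of 28 occupy positions 3–5 → average rank 4.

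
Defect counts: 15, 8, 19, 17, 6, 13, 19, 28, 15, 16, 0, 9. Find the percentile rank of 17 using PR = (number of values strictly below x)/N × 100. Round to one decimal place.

66.7

N = 12.
Strictly below 17: 8. Equal to 17: 1.
PR = 8/12 × 100 = 66.7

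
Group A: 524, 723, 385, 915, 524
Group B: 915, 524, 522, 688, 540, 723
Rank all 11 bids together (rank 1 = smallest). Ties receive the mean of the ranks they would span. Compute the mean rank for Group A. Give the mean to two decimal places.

5.60

Sorted (ascending): 385, 522, 524, 524, 524, 540, 688, 723, 723, 915, 915
The 3 values of 524 occupy positions 3–5 → average rank 4.
The 2 values of 723 occupy positions 8–9 → average rank (8+9)/2 = 8.5.
The 2 values of 915 occupy positions 10–11 → average rank (10+11)/2 = 10.5.
Group A values → pooled ranks: 524→4, 723→8.5, 385→1, 915→10.5, 524→4
Mean rank = (4 + 8.5 + 1 + 10.5 + 4) / 5 = 5.60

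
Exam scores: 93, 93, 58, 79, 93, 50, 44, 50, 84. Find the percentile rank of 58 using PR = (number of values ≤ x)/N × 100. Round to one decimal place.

44.4

N = 9.
Strictly below 58: 3. Equal to 58: 1.
PR = 4/9 × 100 = 44.4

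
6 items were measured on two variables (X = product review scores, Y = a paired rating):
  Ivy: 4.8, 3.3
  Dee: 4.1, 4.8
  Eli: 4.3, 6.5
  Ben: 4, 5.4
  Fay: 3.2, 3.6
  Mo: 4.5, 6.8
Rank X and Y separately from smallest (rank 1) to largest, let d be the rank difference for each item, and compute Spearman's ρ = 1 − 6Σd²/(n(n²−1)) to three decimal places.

Ranks of variable 1: 6, 3, 4, 2, 1, 5
Ranks of variable 2: 1, 3, 5, 4, 2, 6
d = r₁ − r₂: 5, 0, -1, -2, -1, -1
d²: 25, 0, 1, 4, 1, 1; Σd² = 32
ρ = 1 − 6·32/(6·35) = 1 − 192/210 = 0.086

0.086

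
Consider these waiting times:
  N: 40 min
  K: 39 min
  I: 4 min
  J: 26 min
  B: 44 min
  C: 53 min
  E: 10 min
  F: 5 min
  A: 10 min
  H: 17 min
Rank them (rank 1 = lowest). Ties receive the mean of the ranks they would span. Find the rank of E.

Sorted (ascending): 4, 5, 10, 10, 17, 26, 39, 40, 44, 53
The 2 values of 10 occupy positions 3–4 → average rank (3+4)/2 = 3.5.
E has value 10 min → rank 3.5.

3.5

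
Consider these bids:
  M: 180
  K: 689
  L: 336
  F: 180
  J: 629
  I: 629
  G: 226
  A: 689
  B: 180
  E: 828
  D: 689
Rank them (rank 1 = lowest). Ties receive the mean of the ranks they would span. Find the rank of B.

2

Sorted (ascending): 180, 180, 180, 226, 336, 629, 629, 689, 689, 689, 828
The 3 values of 180 occupy positions 1–3 → average rank 2.
The 2 values of 629 occupy positions 6–7 → average rank (6+7)/2 = 6.5.
The 3 values of 689 occupy positions 8–10 → average rank 9.
B has value 180 → rank 2.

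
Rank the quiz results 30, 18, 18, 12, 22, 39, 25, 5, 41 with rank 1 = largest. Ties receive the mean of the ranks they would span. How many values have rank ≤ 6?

Sorted (descending): 41, 39, 30, 25, 22, 18, 18, 12, 5
The 2 values of 18 occupy positions 6–7 → average rank (6+7)/2 = 6.5.
Ranks ≤ 6: {1, 2, 3, 4, 5} → 5 values.

5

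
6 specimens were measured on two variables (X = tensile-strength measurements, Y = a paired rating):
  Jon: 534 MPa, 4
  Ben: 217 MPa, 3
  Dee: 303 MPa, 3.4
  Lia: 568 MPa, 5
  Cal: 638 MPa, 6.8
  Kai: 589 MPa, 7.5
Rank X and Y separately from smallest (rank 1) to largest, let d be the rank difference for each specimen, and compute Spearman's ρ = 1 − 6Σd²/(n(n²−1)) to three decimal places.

Ranks of variable 1: 3, 1, 2, 4, 6, 5
Ranks of variable 2: 3, 1, 2, 4, 5, 6
d = r₁ − r₂: 0, 0, 0, 0, 1, -1
d²: 0, 0, 0, 0, 1, 1; Σd² = 2
ρ = 1 − 6·2/(6·35) = 1 − 12/210 = 0.943

0.943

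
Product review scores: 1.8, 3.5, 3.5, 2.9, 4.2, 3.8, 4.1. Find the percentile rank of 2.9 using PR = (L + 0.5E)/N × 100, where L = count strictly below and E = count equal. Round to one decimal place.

21.4

N = 7.
Strictly below 2.9: 1. Equal to 2.9: 1.
PR = (1 + 0.5·1)/7 × 100 = 21.4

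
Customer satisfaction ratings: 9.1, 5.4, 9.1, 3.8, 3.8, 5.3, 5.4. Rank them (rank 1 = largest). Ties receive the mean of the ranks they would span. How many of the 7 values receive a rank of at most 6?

Sorted (descending): 9.1, 9.1, 5.4, 5.4, 5.3, 3.8, 3.8
The 2 values of 9.1 occupy positions 1–2 → average rank (1+2)/2 = 1.5.
The 2 values of 5.4 occupy positions 3–4 → average rank (3+4)/2 = 3.5.
The 2 values of 3.8 occupy positions 6–7 → average rank (6+7)/2 = 6.5.
Ranks ≤ 6: {1.5, 1.5, 3.5, 3.5, 5} → 5 values.

5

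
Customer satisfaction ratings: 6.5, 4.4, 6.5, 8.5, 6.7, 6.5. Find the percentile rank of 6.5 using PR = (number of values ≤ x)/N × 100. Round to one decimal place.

N = 6.
Strictly below 6.5: 1. Equal to 6.5: 3.
PR = 4/6 × 100 = 66.7

66.7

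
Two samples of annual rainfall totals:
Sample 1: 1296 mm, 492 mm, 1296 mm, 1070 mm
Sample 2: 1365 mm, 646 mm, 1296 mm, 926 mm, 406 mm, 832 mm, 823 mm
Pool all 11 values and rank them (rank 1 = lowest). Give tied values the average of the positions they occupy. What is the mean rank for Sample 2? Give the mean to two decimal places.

Sorted (ascending): 406, 492, 646, 823, 832, 926, 1070, 1296, 1296, 1296, 1365
The 3 values of 1296 occupy positions 8–10 → average rank 9.
Sample 2 values → pooled ranks: 1365→11, 646→3, 1296→9, 926→6, 406→1, 832→5, 823→4
Mean rank = (11 + 3 + 9 + 6 + 1 + 5 + 4) / 7 = 5.57

5.57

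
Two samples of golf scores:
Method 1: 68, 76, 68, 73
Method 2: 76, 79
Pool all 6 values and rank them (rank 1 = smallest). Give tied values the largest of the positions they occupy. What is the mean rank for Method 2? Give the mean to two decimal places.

Sorted (ascending): 68, 68, 73, 76, 76, 79
The 2 values of 68 occupy positions 1–2 → each gets rank 2.
The 2 values of 76 occupy positions 4–5 → each gets rank 5.
Method 2 values → pooled ranks: 76→5, 79→6
Mean rank = (5 + 6) / 2 = 5.50

5.50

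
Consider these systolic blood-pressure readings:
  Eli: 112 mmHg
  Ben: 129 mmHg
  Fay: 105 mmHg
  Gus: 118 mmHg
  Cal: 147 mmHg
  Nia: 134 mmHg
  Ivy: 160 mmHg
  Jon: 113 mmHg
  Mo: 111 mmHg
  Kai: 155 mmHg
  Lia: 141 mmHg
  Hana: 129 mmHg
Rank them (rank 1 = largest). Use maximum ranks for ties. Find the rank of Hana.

7

Sorted (descending): 160, 155, 147, 141, 134, 129, 129, 118, 113, 112, 111, 105
The 2 values of 129 occupy positions 6–7 → each gets rank 7.
Hana has value 129 mmHg → rank 7.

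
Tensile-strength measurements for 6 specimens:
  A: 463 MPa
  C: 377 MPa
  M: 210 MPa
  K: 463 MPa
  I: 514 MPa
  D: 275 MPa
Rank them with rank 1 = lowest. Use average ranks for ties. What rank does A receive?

Sorted (ascending): 210, 275, 377, 463, 463, 514
The 2 values of 463 occupy positions 4–5 → average rank (4+5)/2 = 4.5.
A has value 463 MPa → rank 4.5.

4.5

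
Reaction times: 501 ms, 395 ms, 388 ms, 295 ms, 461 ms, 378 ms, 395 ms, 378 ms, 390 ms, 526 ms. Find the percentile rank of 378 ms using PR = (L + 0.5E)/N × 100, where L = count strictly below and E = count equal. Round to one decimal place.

N = 10.
Strictly below 378: 1. Equal to 378: 2.
PR = (1 + 0.5·2)/10 × 100 = 20.0

20.0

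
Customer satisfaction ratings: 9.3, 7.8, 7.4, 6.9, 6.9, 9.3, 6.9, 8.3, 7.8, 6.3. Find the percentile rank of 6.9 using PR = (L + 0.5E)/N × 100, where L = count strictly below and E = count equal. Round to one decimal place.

25.0

N = 10.
Strictly below 6.9: 1. Equal to 6.9: 3.
PR = (1 + 0.5·3)/10 × 100 = 25.0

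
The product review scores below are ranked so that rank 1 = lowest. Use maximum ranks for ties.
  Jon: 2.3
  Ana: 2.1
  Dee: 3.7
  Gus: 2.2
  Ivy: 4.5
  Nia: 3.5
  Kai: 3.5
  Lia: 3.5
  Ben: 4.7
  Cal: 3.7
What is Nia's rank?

6

Sorted (ascending): 2.1, 2.2, 2.3, 3.5, 3.5, 3.5, 3.7, 3.7, 4.5, 4.7
The 3 values of 3.5 occupy positions 4–6 → each gets rank 6.
The 2 values of 3.7 occupy positions 7–8 → each gets rank 8.
Nia has value 3.5 → rank 6.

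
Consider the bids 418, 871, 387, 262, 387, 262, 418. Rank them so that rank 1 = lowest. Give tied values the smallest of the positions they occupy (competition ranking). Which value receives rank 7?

Sorted (ascending): 262, 262, 387, 387, 418, 418, 871
The 2 values of 262 occupy positions 1–2 → each gets rank 1.
The 2 values of 387 occupy positions 3–4 → each gets rank 3.
The 2 values of 418 occupy positions 5–6 → each gets rank 5.
Rank 7 → value 871.

871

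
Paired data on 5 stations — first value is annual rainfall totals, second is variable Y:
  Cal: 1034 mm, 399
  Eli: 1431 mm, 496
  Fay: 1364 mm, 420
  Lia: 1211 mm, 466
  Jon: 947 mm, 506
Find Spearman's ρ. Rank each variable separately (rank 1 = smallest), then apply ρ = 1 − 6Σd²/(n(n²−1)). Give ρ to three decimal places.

-0.100

Ranks of variable 1: 2, 5, 4, 3, 1
Ranks of variable 2: 1, 4, 2, 3, 5
d = r₁ − r₂: 1, 1, 2, 0, -4
d²: 1, 1, 4, 0, 16; Σd² = 22
ρ = 1 − 6·22/(5·24) = 1 − 132/120 = -0.100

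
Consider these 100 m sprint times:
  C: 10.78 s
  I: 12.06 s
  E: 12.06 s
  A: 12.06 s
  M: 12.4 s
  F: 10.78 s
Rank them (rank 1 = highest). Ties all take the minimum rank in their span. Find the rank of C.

Sorted (descending): 12.4, 12.06, 12.06, 12.06, 10.78, 10.78
The 3 values of 12.06 occupy positions 2–4 → each gets rank 2.
The 2 values of 10.78 occupy positions 5–6 → each gets rank 5.
C has value 10.78 s → rank 5.

5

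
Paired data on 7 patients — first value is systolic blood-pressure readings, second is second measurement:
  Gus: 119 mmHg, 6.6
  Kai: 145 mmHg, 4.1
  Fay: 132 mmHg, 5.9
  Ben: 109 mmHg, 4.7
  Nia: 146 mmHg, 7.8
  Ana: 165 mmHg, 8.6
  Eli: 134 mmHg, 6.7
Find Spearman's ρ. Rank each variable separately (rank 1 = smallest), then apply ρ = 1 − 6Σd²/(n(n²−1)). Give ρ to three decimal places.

0.607

Ranks of variable 1: 2, 5, 3, 1, 6, 7, 4
Ranks of variable 2: 4, 1, 3, 2, 6, 7, 5
d = r₁ − r₂: -2, 4, 0, -1, 0, 0, -1
d²: 4, 16, 0, 1, 0, 0, 1; Σd² = 22
ρ = 1 − 6·22/(7·48) = 1 − 132/336 = 0.607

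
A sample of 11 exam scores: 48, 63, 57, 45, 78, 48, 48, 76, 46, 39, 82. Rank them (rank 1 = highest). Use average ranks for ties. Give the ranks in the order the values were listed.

Sorted (descending): 82, 78, 76, 63, 57, 48, 48, 48, 46, 45, 39
The 3 values of 48 occupy positions 6–8 → average rank 7.

7, 4, 5, 10, 2, 7, 7, 3, 9, 11, 1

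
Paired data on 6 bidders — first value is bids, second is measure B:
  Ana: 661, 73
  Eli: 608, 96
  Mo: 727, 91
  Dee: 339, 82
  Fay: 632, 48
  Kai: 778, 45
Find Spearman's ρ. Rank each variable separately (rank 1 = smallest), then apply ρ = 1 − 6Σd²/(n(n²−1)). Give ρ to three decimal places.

-0.486

Ranks of variable 1: 4, 2, 5, 1, 3, 6
Ranks of variable 2: 3, 6, 5, 4, 2, 1
d = r₁ − r₂: 1, -4, 0, -3, 1, 5
d²: 1, 16, 0, 9, 1, 25; Σd² = 52
ρ = 1 − 6·52/(6·35) = 1 − 312/210 = -0.486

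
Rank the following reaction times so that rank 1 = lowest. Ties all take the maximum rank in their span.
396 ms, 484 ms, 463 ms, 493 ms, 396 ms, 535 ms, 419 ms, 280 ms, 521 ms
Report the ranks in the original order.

Sorted (ascending): 280, 396, 396, 419, 463, 484, 493, 521, 535
The 2 values of 396 occupy positions 2–3 → each gets rank 3.

3, 6, 5, 7, 3, 9, 4, 1, 8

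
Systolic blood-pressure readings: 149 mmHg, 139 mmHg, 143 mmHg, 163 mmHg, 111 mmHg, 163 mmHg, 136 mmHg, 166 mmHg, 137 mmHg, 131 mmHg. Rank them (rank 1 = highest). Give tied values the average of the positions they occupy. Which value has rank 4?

149

Sorted (descending): 166, 163, 163, 149, 143, 139, 137, 136, 131, 111
The 2 values of 163 occupy positions 2–3 → average rank (2+3)/2 = 2.5.
Rank 4 → value 149.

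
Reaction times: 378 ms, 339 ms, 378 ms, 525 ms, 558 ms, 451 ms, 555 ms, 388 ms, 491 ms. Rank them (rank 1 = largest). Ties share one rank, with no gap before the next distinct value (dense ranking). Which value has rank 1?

558

Sorted (descending): 558, 555, 525, 491, 451, 388, 378, 378, 339
The 2 values of 378 share dense rank 7.
Remaining distinct values take the next consecutive integers.
Rank 1 → value 558.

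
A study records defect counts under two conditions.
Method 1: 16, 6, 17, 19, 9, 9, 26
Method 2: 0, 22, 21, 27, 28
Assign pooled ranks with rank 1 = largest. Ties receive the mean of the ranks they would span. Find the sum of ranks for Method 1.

54

Sorted (descending): 28, 27, 26, 22, 21, 19, 17, 16, 9, 9, 6, 0
The 2 values of 9 occupy positions 9–10 → average rank (9+10)/2 = 9.5.
Method 1 values → pooled ranks: 16→8, 6→11, 17→7, 19→6, 9→9.5, 9→9.5, 26→3
Rank sum = 8 + 11 + 7 + 6 + 9.5 + 9.5 + 3 = 54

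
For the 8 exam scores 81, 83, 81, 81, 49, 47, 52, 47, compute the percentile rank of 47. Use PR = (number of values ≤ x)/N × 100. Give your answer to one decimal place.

25.0

N = 8.
Strictly below 47: 0. Equal to 47: 2.
PR = 2/8 × 100 = 25.0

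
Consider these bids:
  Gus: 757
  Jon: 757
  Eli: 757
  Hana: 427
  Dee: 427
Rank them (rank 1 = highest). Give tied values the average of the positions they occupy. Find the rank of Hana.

4.5

Sorted (descending): 757, 757, 757, 427, 427
The 3 values of 757 occupy positions 1–3 → average rank 2.
The 2 values of 427 occupy positions 4–5 → average rank (4+5)/2 = 4.5.
Hana has value 427 → rank 4.5.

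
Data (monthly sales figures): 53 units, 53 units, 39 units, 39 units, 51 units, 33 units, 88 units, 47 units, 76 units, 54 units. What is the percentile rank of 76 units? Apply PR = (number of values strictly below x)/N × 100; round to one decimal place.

N = 10.
Strictly below 76: 8. Equal to 76: 1.
PR = 8/10 × 100 = 80.0

80.0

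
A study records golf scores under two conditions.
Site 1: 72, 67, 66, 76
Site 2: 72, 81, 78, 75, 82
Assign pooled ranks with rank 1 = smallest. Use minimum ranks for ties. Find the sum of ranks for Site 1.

Sorted (ascending): 66, 67, 72, 72, 75, 76, 78, 81, 82
The 2 values of 72 occupy positions 3–4 → each gets rank 3.
Site 1 values → pooled ranks: 72→3, 67→2, 66→1, 76→6
Rank sum = 3 + 2 + 1 + 6 = 12

12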